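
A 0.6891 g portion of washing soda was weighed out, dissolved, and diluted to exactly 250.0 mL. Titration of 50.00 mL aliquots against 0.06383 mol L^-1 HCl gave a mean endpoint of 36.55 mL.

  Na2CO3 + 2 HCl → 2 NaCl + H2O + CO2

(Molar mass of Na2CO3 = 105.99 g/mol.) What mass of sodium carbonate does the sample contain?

0.6182 g

n(HCl) per titration = 0.03655 × 0.06383 = 2.333 × 10^-3 mol
From the 1:2 ratio, n(Na2CO3) in each aliquot = 1/2 × 2.333 × 10^-3 = 1.166 × 10^-3 mol
n(Na2CO3) in the whole flask = 1.166 × 10^-3 × 250.0/50.00 = 5.832 × 10^-3 mol
mass of Na2CO3 = 5.832 × 10^-3 × 105.99 = 0.6182 g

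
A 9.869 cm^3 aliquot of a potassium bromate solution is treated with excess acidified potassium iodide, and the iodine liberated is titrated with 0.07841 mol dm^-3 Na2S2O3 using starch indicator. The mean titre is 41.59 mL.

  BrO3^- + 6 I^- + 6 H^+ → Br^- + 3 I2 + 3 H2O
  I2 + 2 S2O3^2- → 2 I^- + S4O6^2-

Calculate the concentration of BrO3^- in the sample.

0.05507 mol/L

n(S2O3^2-) = 0.04159 × 0.07841 = 3.261 × 10^-3 mol
n(I2) = n(S2O3^2-)/2 = 1.631 × 10^-3 mol
From the 1:3 ratio, n(BrO3^-) in the aliquot = 1/3 × 1.631 × 10^-3 = 5.435 × 10^-4 mol
[BrO3^-] = 5.435 × 10^-4 / 0.009869 = 0.05507 mol/L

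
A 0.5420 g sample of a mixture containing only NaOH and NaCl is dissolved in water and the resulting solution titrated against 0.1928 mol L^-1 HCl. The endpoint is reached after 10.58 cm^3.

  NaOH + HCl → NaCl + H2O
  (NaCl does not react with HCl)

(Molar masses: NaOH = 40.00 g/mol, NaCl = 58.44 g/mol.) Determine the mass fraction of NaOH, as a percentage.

n(HCl) = 0.01058 × 0.1928 = 2.040 × 10^-3 mol
Let x = n(NaOH), y = n(NaCl).
Titrant: 1x = 2.040 × 10^-3;  mass: 40.00x + 58.44y = 0.5420
Solving, x = 2.040 × 10^-3 mol, y = 7.878 × 10^-3 mol
mass of NaOH = 2.040 × 10^-3 × 40.00 = 0.08159 g
% NaOH = 0.08159 / 0.5420 × 100 = 15.05 %

15.05 %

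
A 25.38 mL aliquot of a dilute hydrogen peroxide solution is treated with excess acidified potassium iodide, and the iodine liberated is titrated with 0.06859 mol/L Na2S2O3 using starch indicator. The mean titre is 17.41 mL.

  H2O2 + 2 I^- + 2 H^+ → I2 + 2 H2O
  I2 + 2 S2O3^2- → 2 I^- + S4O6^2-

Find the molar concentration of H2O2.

n(S2O3^2-) = 0.01741 × 0.06859 = 1.194 × 10^-3 mol
n(I2) = n(S2O3^2-)/2 = 5.971 × 10^-4 mol
n(H2O2) in the aliquot = 5.971 × 10^-4 mol (1:1 ratio)
[H2O2] = 5.971 × 10^-4 / 0.02538 = 0.02353 mol/L

0.02353 mol/L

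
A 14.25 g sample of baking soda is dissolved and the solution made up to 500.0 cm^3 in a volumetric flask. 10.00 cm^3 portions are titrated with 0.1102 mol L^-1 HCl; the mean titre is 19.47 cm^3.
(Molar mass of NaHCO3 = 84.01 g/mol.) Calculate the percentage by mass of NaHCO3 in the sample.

NaHCO3 + HCl → NaCl + H2O + CO2
n(HCl) per titration = 0.01947 × 0.1102 = 2.146 × 10^-3 mol
n(NaHCO3) in each aliquot = 2.146 × 10^-3 mol (1:1 ratio)
n(NaHCO3) in the whole flask = 2.146 × 10^-3 × 500.0/10.00 = 0.1073 mol
mass of NaHCO3 = 0.1073 × 84.01 = 9.013 g
% NaHCO3 = 9.013 / 14.25 × 100 = 63.25 %

63.25 %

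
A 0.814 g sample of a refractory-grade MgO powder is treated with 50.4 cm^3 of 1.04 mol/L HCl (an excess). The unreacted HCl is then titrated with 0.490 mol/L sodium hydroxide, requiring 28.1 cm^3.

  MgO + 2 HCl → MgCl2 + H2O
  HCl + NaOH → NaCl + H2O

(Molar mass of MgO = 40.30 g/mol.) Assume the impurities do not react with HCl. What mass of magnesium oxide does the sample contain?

n(HCl) added = 0.0504 × 1.04 = 0.0524 mol
n(NaOH) used in back-titration = 0.0281 × 0.490 = 0.0138 mol
n(HCl) left over = 0.0138 mol (1:1 ratio)
n(HCl) consumed by analyte = 0.0524 − 0.0138 = 0.0386 mol
From the 1:2 ratio, n(MgO) = 1/2 × 0.0386 = 0.0193 mol
mass of MgO = 0.0193 × 40.30 = 0.779 g

0.779 g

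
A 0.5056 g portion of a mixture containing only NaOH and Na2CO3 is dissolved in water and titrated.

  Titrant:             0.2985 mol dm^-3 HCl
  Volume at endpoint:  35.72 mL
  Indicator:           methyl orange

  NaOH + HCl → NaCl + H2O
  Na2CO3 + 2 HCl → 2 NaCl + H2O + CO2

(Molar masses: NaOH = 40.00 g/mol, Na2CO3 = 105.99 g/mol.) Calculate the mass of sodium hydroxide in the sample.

0.1830 g

n(HCl) = 0.03572 × 0.2985 = 0.01066 mol
Let x = n(NaOH), y = n(Na2CO3).
Titrant: 1x + 2y = 0.01066;  mass: 40.00x + 105.99y = 0.5056
Solving, x = 4.575 × 10^-3 mol, y = 3.044 × 10^-3 mol
mass of NaOH = 4.575 × 10^-3 × 40.00 = 0.1830 g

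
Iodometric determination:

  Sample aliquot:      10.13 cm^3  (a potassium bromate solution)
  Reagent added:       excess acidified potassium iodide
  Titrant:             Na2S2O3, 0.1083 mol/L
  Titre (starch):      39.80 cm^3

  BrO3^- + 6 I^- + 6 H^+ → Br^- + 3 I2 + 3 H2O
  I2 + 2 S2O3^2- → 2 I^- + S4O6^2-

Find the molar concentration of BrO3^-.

n(S2O3^2-) = 0.03980 × 0.1083 = 4.310 × 10^-3 mol
n(I2) = n(S2O3^2-)/2 = 2.155 × 10^-3 mol
From the 1:3 ratio, n(BrO3^-) in the aliquot = 1/3 × 2.155 × 10^-3 = 7.184 × 10^-4 mol
[BrO3^-] = 7.184 × 10^-4 / 0.01013 = 0.07092 mol/L

0.07092 mol/L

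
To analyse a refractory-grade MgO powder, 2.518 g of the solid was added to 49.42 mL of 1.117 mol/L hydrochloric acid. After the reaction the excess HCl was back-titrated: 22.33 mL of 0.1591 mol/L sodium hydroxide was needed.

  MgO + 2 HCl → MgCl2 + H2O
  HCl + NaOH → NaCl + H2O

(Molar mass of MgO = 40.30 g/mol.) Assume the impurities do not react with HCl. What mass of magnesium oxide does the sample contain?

1.041 g

n(HCl) added = 0.04942 × 1.117 = 0.05520 mol
n(NaOH) used in back-titration = 0.02233 × 0.1591 = 3.553 × 10^-3 mol
n(HCl) left over = 3.553 × 10^-3 mol (1:1 ratio)
n(HCl) consumed by analyte = 0.05520 − 3.553 × 10^-3 = 0.05165 mol
From the 1:2 ratio, n(MgO) = 1/2 × 0.05165 = 0.02582 mol
mass of MgO = 0.02582 × 40.30 = 1.041 g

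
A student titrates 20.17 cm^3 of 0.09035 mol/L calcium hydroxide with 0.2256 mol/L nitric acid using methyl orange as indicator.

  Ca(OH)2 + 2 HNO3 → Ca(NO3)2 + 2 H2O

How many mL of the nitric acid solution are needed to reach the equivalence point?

16.16 mL

n(Ca(OH)2) = 0.02017 L × 0.09035 mol/L = 1.822 × 10^-3 mol
From the 2:1 stoichiometry, n(HNO3) = 2/1 × 1.822 × 10^-3 = 3.645 × 10^-3 mol
V(HNO3) = 3.645 × 10^-3 mol / 0.2256 mol/L = 0.01616 L = 16.16 mL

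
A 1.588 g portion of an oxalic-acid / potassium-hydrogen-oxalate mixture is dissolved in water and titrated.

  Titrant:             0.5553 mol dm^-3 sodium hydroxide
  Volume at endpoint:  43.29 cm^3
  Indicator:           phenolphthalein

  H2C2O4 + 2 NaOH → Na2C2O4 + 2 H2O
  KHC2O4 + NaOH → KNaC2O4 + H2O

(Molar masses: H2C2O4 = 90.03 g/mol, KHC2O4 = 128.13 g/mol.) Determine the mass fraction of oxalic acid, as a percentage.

50.89 %

n(NaOH) = 0.04329 × 0.5553 = 0.02404 mol
Let x = n(H2C2O4), y = n(KHC2O4).
Titrant: 2x + 1y = 0.02404;  mass: 90.03x + 128.13y = 1.588
Solving, x = 8.976 × 10^-3 mol, y = 6.087 × 10^-3 mol
mass of H2C2O4 = 8.976 × 10^-3 × 90.03 = 0.8081 g
% H2C2O4 = 0.8081 / 1.588 × 100 = 50.89 %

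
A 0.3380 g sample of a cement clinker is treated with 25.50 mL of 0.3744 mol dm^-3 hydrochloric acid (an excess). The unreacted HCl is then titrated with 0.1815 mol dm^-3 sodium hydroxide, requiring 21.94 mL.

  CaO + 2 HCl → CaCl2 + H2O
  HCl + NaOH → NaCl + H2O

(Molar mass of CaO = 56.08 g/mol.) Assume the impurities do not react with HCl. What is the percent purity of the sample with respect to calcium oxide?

46.17 %

n(HCl) added = 0.02550 × 0.3744 = 9.547 × 10^-3 mol
n(NaOH) used in back-titration = 0.02194 × 0.1815 = 3.982 × 10^-3 mol
n(HCl) left over = 3.982 × 10^-3 mol (1:1 ratio)
n(HCl) consumed by analyte = 9.547 × 10^-3 − 3.982 × 10^-3 = 5.565 × 10^-3 mol
From the 1:2 ratio, n(CaO) = 1/2 × 5.565 × 10^-3 = 2.783 × 10^-3 mol
mass of CaO = 2.783 × 10^-3 × 56.08 = 0.1560 g
% CaO = 0.1560 / 0.3380 × 100 = 46.17 %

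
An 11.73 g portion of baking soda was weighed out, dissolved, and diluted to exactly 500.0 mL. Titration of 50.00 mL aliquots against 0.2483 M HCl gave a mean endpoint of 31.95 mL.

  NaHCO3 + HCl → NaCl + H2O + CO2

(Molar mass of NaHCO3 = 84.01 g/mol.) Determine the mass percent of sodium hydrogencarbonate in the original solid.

n(HCl) per titration = 0.03195 × 0.2483 = 7.933 × 10^-3 mol
n(NaHCO3) in each aliquot = 7.933 × 10^-3 mol (1:1 ratio)
n(NaHCO3) in the whole flask = 7.933 × 10^-3 × 500.0/50.00 = 0.07933 mol
mass of NaHCO3 = 0.07933 × 84.01 = 6.665 g
% NaHCO3 = 6.665 / 11.73 × 100 = 56.82 %

56.82 %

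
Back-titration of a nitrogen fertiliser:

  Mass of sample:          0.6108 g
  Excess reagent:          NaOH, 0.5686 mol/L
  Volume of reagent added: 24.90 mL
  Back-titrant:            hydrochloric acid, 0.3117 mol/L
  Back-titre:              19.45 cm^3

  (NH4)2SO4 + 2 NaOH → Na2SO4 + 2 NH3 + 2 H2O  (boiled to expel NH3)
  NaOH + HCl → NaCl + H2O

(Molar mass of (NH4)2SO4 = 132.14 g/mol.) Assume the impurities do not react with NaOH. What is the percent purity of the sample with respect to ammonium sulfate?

87.57 %

n(NaOH) added = 0.02490 × 0.5686 = 0.01416 mol
n(HCl) used in back-titration = 0.01945 × 0.3117 = 6.063 × 10^-3 mol
n(NaOH) left over = 6.063 × 10^-3 mol (1:1 ratio)
n(NaOH) consumed by analyte = 0.01416 − 6.063 × 10^-3 = 8.096 × 10^-3 mol
From the 1:2 ratio, n((NH4)2SO4) = 1/2 × 8.096 × 10^-3 = 4.048 × 10^-3 mol
mass of (NH4)2SO4 = 4.048 × 10^-3 × 132.14 = 0.5349 g
% (NH4)2SO4 = 0.5349 / 0.6108 × 100 = 87.57 %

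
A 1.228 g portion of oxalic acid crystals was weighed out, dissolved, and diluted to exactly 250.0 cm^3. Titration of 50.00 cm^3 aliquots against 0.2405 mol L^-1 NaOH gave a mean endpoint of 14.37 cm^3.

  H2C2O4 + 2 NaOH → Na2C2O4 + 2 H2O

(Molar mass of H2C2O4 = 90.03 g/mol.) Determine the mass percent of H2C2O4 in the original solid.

n(NaOH) per titration = 0.01437 × 0.2405 = 3.456 × 10^-3 mol
From the 1:2 ratio, n(H2C2O4) in each aliquot = 1/2 × 3.456 × 10^-3 = 1.728 × 10^-3 mol
n(H2C2O4) in the whole flask = 1.728 × 10^-3 × 250.0/50.00 = 8.640 × 10^-3 mol
mass of H2C2O4 = 8.640 × 10^-3 × 90.03 = 0.7779 g
% H2C2O4 = 0.7779 / 1.228 × 100 = 63.34 %

63.34 %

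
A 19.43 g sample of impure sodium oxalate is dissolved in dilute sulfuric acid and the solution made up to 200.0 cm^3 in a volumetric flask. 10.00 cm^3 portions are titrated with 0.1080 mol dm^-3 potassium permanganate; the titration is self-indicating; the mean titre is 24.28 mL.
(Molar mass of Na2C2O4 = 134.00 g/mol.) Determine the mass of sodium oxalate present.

2 MnO4^- + 5 C2O4^2- + 16 H^+ → 2 Mn^2+ + 10 CO2 + 8 H2O
n(KMnO4) per titration = 0.02428 × 0.1080 = 2.622 × 10^-3 mol
From the 5:2 ratio, n(Na2C2O4) in each aliquot = 5/2 × 2.622 × 10^-3 = 6.556 × 10^-3 mol
n(Na2C2O4) in the whole flask = 6.556 × 10^-3 × 200.0/10.00 = 0.1311 mol
mass of Na2C2O4 = 0.1311 × 134.00 = 17.57 g

17.57 g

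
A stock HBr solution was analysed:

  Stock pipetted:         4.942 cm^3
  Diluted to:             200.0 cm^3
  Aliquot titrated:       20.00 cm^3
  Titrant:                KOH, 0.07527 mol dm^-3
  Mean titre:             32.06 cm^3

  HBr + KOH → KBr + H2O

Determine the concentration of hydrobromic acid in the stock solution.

n(KOH) = 0.03206 × 0.07527 = 2.413 × 10^-3 mol
n(HBr) in the aliquot = 2.413 × 10^-3 mol (1:1 ratio)
[HBr]_dilute = 2.413 × 10^-3 / 0.02000 = 0.1207 mol/L
Dilution factor = 200.0 / 4.942 = 40.47
[HBr]_stock = 0.1207 × 40.47 = 4.883 mol/L

4.883 mol/L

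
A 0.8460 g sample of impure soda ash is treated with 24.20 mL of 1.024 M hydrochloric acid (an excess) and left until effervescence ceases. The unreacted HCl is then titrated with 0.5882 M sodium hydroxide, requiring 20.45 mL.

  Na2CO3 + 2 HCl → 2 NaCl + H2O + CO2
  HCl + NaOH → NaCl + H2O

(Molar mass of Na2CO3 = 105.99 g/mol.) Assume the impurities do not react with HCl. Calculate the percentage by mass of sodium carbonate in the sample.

n(HCl) added = 0.02420 × 1.024 = 0.02478 mol
n(NaOH) used in back-titration = 0.02045 × 0.5882 = 0.01203 mol
n(HCl) left over = 0.01203 mol (1:1 ratio)
n(HCl) consumed by analyte = 0.02478 − 0.01203 = 0.01275 mol
From the 1:2 ratio, n(Na2CO3) = 1/2 × 0.01275 = 6.376 × 10^-3 mol
mass of Na2CO3 = 6.376 × 10^-3 × 105.99 = 0.6758 g
% Na2CO3 = 0.6758 / 0.8460 × 100 = 79.88 %

79.88 %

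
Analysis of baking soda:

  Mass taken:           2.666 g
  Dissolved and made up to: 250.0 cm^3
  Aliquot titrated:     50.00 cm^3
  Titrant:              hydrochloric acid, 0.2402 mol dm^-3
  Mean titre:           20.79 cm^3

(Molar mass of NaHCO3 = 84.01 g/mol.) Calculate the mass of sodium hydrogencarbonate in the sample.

NaHCO3 + HCl → NaCl + H2O + CO2
n(HCl) per titration = 0.02079 × 0.2402 = 4.994 × 10^-3 mol
n(NaHCO3) in each aliquot = 4.994 × 10^-3 mol (1:1 ratio)
n(NaHCO3) in the whole flask = 4.994 × 10^-3 × 250.0/50.00 = 0.02497 mol
mass of NaHCO3 = 0.02497 × 84.01 = 2.098 g

2.098 g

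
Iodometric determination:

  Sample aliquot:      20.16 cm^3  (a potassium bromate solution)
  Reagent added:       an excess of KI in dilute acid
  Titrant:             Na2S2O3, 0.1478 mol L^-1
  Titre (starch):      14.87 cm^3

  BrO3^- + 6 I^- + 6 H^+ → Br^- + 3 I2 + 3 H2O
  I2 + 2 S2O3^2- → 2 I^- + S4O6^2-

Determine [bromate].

n(S2O3^2-) = 0.01487 × 0.1478 = 2.198 × 10^-3 mol
n(I2) = n(S2O3^2-)/2 = 1.099 × 10^-3 mol
From the 1:3 ratio, n(BrO3^-) in the aliquot = 1/3 × 1.099 × 10^-3 = 3.663 × 10^-4 mol
[BrO3^-] = 3.663 × 10^-4 / 0.02016 = 0.01817 mol/L

0.01817 mol/L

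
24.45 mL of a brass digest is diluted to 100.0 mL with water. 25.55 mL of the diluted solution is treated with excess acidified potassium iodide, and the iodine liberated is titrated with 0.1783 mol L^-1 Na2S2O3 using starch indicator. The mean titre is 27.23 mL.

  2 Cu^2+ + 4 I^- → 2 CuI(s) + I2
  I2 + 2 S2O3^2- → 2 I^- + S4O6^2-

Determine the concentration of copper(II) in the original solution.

0.7772 mol/L

n(S2O3^2-) = 0.02723 × 0.1783 = 4.855 × 10^-3 mol
n(I2) = n(S2O3^2-)/2 = 2.428 × 10^-3 mol
From the 2:1 ratio, n(Cu2+) in the aliquot = 2/1 × 2.428 × 10^-3 = 4.855 × 10^-3 mol
[Cu2+]_dilute = 4.855 × 10^-3 / 0.02555 = 0.1900 mol/L
[Cu2+]_original = 0.1900 × 100.0/24.45 = 0.7772 mol/L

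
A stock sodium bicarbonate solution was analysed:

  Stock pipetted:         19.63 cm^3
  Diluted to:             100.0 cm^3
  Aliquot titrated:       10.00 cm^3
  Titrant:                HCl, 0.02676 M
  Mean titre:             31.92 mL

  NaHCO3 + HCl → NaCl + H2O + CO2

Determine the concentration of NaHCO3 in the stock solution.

0.4351 M

n(HCl) = 0.03192 × 0.02676 = 8.542 × 10^-4 mol
n(NaHCO3) in the aliquot = 8.542 × 10^-4 mol (1:1 ratio)
[NaHCO3]_dilute = 8.542 × 10^-4 / 0.01000 = 0.08542 mol/L
Dilution factor = 100.0 / 19.63 = 5.094
[NaHCO3]_stock = 0.08542 × 5.094 = 0.4351 mol/L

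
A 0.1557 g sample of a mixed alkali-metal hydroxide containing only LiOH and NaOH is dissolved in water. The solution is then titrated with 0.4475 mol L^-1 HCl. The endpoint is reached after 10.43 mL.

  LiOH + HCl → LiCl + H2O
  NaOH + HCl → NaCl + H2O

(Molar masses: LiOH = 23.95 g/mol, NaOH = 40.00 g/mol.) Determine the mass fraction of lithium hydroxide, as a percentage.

29.71 %

n(HCl) = 0.01043 × 0.4475 = 4.667 × 10^-3 mol
Let x = n(LiOH), y = n(NaOH).
Titrant: 1x + 1y = 4.667 × 10^-3;  mass: 23.95x + 40.00y = 0.1557
Solving, x = 1.931 × 10^-3 mol, y = 2.736 × 10^-3 mol
mass of LiOH = 1.931 × 10^-3 × 23.95 = 0.04625 g
% LiOH = 0.04625 / 0.1557 × 100 = 29.71 %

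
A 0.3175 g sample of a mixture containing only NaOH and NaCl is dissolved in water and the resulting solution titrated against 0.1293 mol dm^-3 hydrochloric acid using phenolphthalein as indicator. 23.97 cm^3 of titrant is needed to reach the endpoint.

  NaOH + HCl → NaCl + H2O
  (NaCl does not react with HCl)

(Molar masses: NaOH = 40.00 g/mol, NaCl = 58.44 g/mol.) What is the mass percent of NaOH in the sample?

n(HCl) = 0.02397 × 0.1293 = 3.099 × 10^-3 mol
Let x = n(NaOH), y = n(NaCl).
Titrant: 1x = 3.099 × 10^-3;  mass: 40.00x + 58.44y = 0.3175
Solving, x = 3.099 × 10^-3 mol, y = 3.312 × 10^-3 mol
mass of NaOH = 3.099 × 10^-3 × 40.00 = 0.1240 g
% NaOH = 0.1240 / 0.3175 × 100 = 39.05 %

39.05 %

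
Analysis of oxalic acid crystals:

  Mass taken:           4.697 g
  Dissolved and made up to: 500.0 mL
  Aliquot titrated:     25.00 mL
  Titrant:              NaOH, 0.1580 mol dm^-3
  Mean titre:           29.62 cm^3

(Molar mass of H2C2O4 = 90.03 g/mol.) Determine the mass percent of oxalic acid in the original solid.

89.70 %

H2C2O4 + 2 NaOH → Na2C2O4 + 2 H2O
n(NaOH) per titration = 0.02962 × 0.1580 = 4.680 × 10^-3 mol
From the 1:2 ratio, n(H2C2O4) in each aliquot = 1/2 × 4.680 × 10^-3 = 2.340 × 10^-3 mol
n(H2C2O4) in the whole flask = 2.340 × 10^-3 × 500.0/25.00 = 0.04680 mol
mass of H2C2O4 = 0.04680 × 90.03 = 4.213 g
% H2C2O4 = 4.213 / 4.697 × 100 = 89.70 %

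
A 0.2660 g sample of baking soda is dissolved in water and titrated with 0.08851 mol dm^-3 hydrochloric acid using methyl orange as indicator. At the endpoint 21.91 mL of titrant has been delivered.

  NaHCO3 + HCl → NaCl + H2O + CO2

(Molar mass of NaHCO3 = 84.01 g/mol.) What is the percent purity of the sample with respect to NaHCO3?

n(HCl) = 0.02191 L × 0.08851 mol/L = 1.939 × 10^-3 mol
n(NaHCO3) = 1.939 × 10^-3 mol (1:1 ratio)
mass of NaHCO3 = 1.939 × 10^-3 × 84.01 g/mol = 0.1629 g
% NaHCO3 = 0.1629 / 0.2660 × 100 = 61.25 %

61.25 %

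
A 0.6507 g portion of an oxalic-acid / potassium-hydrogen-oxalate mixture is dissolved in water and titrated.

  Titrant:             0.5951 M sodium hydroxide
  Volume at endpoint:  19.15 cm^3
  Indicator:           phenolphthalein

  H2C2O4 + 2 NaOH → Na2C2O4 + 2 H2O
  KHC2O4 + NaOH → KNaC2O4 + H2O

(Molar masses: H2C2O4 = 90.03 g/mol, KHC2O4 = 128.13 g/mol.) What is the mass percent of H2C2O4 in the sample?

67.38 %

n(NaOH) = 0.01915 × 0.5951 = 0.01140 mol
Let x = n(H2C2O4), y = n(KHC2O4).
Titrant: 2x + 1y = 0.01140;  mass: 90.03x + 128.13y = 0.6507
Solving, x = 4.870 × 10^-3 mol, y = 1.657 × 10^-3 mol
mass of H2C2O4 = 4.870 × 10^-3 × 90.03 = 0.4384 g
% H2C2O4 = 0.4384 / 0.6507 × 100 = 67.38 %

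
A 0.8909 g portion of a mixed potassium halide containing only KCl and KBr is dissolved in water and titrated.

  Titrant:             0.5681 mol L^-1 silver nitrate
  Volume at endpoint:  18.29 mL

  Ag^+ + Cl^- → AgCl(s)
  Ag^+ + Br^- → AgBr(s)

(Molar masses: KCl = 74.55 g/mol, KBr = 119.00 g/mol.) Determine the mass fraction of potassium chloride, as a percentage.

65.06 %

n(AgNO3) = 0.01829 × 0.5681 = 0.01039 mol
Let x = n(KCl), y = n(KBr).
Titrant: 1x + 1y = 0.01039;  mass: 74.55x + 119.00y = 0.8909
Solving, x = 7.774 × 10^-3 mol, y = 2.616 × 10^-3 mol
mass of KCl = 7.774 × 10^-3 × 74.55 = 0.5796 g
% KCl = 0.5796 / 0.8909 × 100 = 65.06 %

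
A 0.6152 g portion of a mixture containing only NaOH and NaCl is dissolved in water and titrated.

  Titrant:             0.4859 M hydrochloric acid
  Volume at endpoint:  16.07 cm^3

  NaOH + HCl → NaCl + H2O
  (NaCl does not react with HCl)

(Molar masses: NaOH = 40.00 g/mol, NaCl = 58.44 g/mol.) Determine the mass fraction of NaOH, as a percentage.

n(HCl) = 0.01607 × 0.4859 = 7.808 × 10^-3 mol
Let x = n(NaOH), y = n(NaCl).
Titrant: 1x = 7.808 × 10^-3;  mass: 40.00x + 58.44y = 0.6152
Solving, x = 7.808 × 10^-3 mol, y = 5.182 × 10^-3 mol
mass of NaOH = 7.808 × 10^-3 × 40.00 = 0.3123 g
% NaOH = 0.3123 / 0.6152 × 100 = 50.77 %

50.77 %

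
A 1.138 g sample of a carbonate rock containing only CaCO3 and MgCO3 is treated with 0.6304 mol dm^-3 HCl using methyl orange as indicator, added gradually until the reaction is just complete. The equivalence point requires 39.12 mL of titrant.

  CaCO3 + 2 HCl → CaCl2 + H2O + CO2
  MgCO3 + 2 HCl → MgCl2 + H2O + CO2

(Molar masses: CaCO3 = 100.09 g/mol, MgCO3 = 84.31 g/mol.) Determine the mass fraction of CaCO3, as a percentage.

54.85 %

n(HCl) = 0.03912 × 0.6304 = 0.02466 mol
Let x = n(CaCO3), y = n(MgCO3).
Titrant: 2x + 2y = 0.02466;  mass: 100.09x + 84.31y = 1.138
Solving, x = 6.236 × 10^-3 mol, y = 6.095 × 10^-3 mol
mass of CaCO3 = 6.236 × 10^-3 × 100.09 = 0.6242 g
% CaCO3 = 0.6242 / 1.138 × 100 = 54.85 %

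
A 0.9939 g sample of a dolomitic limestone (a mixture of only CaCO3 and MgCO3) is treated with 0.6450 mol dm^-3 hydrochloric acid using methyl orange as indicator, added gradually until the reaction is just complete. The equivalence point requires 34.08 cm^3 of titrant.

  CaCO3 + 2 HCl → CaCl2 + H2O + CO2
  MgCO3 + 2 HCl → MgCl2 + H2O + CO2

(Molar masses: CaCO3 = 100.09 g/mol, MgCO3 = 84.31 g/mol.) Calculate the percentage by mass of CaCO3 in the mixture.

n(HCl) = 0.03408 × 0.6450 = 0.02198 mol
Let x = n(CaCO3), y = n(MgCO3).
Titrant: 2x + 2y = 0.02198;  mass: 100.09x + 84.31y = 0.9939
Solving, x = 4.263 × 10^-3 mol, y = 6.728 × 10^-3 mol
mass of CaCO3 = 4.263 × 10^-3 × 100.09 = 0.4267 g
% CaCO3 = 0.4267 / 0.9939 × 100 = 42.93 %

42.93 %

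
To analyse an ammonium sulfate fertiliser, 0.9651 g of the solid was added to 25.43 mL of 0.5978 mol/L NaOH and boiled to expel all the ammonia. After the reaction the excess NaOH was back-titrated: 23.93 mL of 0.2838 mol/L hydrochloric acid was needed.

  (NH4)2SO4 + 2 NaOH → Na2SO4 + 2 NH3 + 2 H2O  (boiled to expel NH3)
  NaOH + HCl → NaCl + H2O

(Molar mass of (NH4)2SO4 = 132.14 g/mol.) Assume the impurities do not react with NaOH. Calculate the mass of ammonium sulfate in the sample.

0.5557 g

n(NaOH) added = 0.02543 × 0.5978 = 0.01520 mol
n(HCl) used in back-titration = 0.02393 × 0.2838 = 6.791 × 10^-3 mol
n(NaOH) left over = 6.791 × 10^-3 mol (1:1 ratio)
n(NaOH) consumed by analyte = 0.01520 − 6.791 × 10^-3 = 8.411 × 10^-3 mol
From the 1:2 ratio, n((NH4)2SO4) = 1/2 × 8.411 × 10^-3 = 4.205 × 10^-3 mol
mass of (NH4)2SO4 = 4.205 × 10^-3 × 132.14 = 0.5557 g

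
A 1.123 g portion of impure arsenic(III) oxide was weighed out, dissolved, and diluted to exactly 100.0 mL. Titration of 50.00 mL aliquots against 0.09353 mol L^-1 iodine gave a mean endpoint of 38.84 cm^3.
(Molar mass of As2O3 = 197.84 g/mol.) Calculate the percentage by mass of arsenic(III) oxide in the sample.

As2O3 + 2 I2 + 2 H2O → As2O5 + 4 HI
n(I2) per titration = 0.03884 × 0.09353 = 3.633 × 10^-3 mol
From the 1:2 ratio, n(As2O3) in each aliquot = 1/2 × 3.633 × 10^-3 = 1.816 × 10^-3 mol
n(As2O3) in the whole flask = 1.816 × 10^-3 × 100.0/50.00 = 3.633 × 10^-3 mol
mass of As2O3 = 3.633 × 10^-3 × 197.84 = 0.7187 g
% As2O3 = 0.7187 / 1.123 × 100 = 64.00 %

64.00 %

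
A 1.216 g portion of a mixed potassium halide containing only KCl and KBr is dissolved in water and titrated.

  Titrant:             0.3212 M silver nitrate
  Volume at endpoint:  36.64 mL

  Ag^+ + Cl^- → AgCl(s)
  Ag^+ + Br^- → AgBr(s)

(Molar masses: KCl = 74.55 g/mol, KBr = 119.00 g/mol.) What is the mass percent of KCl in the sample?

25.44 %

n(AgNO3) = 0.03664 × 0.3212 = 0.01177 mol
Let x = n(KCl), y = n(KBr).
Titrant: 1x + 1y = 0.01177;  mass: 74.55x + 119.00y = 1.216
Solving, x = 4.150 × 10^-3 mol, y = 7.618 × 10^-3 mol
mass of KCl = 4.150 × 10^-3 × 74.55 = 0.3094 g
% KCl = 0.3094 / 1.216 × 100 = 25.44 %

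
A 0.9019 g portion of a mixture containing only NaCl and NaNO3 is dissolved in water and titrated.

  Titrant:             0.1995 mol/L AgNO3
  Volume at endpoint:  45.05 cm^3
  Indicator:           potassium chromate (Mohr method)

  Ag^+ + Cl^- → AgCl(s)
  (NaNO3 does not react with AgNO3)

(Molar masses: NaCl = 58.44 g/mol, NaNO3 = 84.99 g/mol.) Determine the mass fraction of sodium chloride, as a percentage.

n(AgNO3) = 0.04505 × 0.1995 = 8.987 × 10^-3 mol
Let x = n(NaCl), y = n(NaNO3).
Titrant: 1x = 8.987 × 10^-3;  mass: 58.44x + 84.99y = 0.9019
Solving, x = 8.987 × 10^-3 mol, y = 4.432 × 10^-3 mol
mass of NaCl = 8.987 × 10^-3 × 58.44 = 0.5252 g
% NaCl = 0.5252 / 0.9019 × 100 = 58.24 %

58.24 %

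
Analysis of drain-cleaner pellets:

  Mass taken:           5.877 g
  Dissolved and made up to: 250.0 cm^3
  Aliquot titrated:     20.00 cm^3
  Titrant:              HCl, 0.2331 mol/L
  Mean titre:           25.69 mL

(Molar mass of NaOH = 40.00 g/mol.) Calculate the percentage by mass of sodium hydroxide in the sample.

50.95 %

NaOH + HCl → NaCl + H2O
n(HCl) per titration = 0.02569 × 0.2331 = 5.988 × 10^-3 mol
n(NaOH) in each aliquot = 5.988 × 10^-3 mol (1:1 ratio)
n(NaOH) in the whole flask = 5.988 × 10^-3 × 250.0/20.00 = 0.07485 mol
mass of NaOH = 0.07485 × 40.00 = 2.994 g
% NaOH = 2.994 / 5.877 × 100 = 50.95 %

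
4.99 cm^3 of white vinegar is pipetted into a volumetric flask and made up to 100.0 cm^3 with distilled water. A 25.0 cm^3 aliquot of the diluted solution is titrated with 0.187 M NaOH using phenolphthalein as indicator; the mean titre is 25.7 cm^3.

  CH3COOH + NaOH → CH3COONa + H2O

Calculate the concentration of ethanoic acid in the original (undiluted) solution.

n(NaOH) = 0.0257 × 0.187 = 4.81 × 10^-3 mol
n(CH3COOH) in the aliquot = 4.81 × 10^-3 mol (1:1 ratio)
[CH3COOH]_dilute = 4.81 × 10^-3 / 0.0250 = 0.192 mol/L
Dilution factor = 100.0 / 4.99 = 20.04
[CH3COOH]_stock = 0.192 × 20.04 = 3.85 mol/L

3.85 M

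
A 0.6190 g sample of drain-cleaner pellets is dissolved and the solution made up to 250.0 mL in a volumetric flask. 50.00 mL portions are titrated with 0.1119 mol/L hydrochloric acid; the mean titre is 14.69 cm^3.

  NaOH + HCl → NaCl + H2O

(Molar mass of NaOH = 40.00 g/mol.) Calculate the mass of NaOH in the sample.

n(HCl) per titration = 0.01469 × 0.1119 = 1.644 × 10^-3 mol
n(NaOH) in each aliquot = 1.644 × 10^-3 mol (1:1 ratio)
n(NaOH) in the whole flask = 1.644 × 10^-3 × 250.0/50.00 = 8.219 × 10^-3 mol
mass of NaOH = 8.219 × 10^-3 × 40.00 = 0.3288 g

0.3288 g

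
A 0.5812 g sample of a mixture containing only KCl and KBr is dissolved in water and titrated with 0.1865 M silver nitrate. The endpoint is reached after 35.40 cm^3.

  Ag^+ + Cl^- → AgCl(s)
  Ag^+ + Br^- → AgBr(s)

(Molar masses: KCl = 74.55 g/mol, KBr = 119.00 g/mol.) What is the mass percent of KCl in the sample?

59.00 %

n(AgNO3) = 0.03540 × 0.1865 = 6.602 × 10^-3 mol
Let x = n(KCl), y = n(KBr).
Titrant: 1x + 1y = 6.602 × 10^-3;  mass: 74.55x + 119.00y = 0.5812
Solving, x = 4.600 × 10^-3 mol, y = 2.003 × 10^-3 mol
mass of KCl = 4.600 × 10^-3 × 74.55 = 0.3429 g
% KCl = 0.3429 / 0.5812 × 100 = 59.00 %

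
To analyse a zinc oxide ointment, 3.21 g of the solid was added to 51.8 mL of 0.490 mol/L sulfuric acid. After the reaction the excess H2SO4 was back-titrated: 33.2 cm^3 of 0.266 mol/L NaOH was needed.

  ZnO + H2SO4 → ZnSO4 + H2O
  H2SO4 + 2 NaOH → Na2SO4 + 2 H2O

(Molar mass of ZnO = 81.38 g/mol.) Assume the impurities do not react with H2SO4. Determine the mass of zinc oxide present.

n(H2SO4) added = 0.0518 × 0.490 = 0.0254 mol
n(NaOH) used in back-titration = 0.0332 × 0.266 = 8.83 × 10^-3 mol
From the 1:2 ratio, n(H2SO4) left over = 1/2 × 8.83 × 10^-3 = 4.42 × 10^-3 mol
n(H2SO4) consumed by analyte = 0.0254 − 4.42 × 10^-3 = 0.0210 mol
n(ZnO) = 0.0210 mol (1:1 ratio)
mass of ZnO = 0.0210 × 81.38 = 1.71 g

1.71 g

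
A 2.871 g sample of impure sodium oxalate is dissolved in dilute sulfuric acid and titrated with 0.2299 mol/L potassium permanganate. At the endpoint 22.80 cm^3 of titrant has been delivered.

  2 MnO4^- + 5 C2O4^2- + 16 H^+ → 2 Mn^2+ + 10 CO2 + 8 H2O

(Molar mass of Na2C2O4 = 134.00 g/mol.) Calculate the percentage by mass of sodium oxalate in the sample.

61.16 %

n(KMnO4) = 0.02280 L × 0.2299 mol/L = 5.242 × 10^-3 mol
From the 5:2 ratio, n(Na2C2O4) = 5/2 × 5.242 × 10^-3 = 0.01310 mol
mass of Na2C2O4 = 0.01310 × 134.00 g/mol = 1.756 g
% Na2C2O4 = 1.756 / 2.871 × 100 = 61.16 %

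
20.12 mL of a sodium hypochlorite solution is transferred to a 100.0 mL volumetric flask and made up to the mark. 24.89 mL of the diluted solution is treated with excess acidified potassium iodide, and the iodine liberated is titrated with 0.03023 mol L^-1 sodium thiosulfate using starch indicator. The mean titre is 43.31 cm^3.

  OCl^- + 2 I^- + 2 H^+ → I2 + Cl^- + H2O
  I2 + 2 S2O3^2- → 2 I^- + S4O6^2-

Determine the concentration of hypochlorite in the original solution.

n(S2O3^2-) = 0.04331 × 0.03023 = 1.309 × 10^-3 mol
n(I2) = n(S2O3^2-)/2 = 6.546 × 10^-4 mol
n(OCl^-) in the aliquot = 6.546 × 10^-4 mol (1:1 ratio)
[OCl^-]_dilute = 6.546 × 10^-4 / 0.02489 = 0.02630 mol/L
[OCl^-]_original = 0.02630 × 100.0/20.12 = 0.1307 mol/L

0.1307 mol/L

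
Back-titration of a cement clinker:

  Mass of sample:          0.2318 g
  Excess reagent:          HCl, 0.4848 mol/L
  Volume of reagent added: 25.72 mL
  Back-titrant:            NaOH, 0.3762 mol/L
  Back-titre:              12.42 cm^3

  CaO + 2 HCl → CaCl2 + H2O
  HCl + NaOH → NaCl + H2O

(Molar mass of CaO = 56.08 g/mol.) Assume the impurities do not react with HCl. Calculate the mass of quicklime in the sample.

0.2186 g

n(HCl) added = 0.02572 × 0.4848 = 0.01247 mol
n(NaOH) used in back-titration = 0.01242 × 0.3762 = 4.672 × 10^-3 mol
n(HCl) left over = 4.672 × 10^-3 mol (1:1 ratio)
n(HCl) consumed by analyte = 0.01247 − 4.672 × 10^-3 = 7.797 × 10^-3 mol
From the 1:2 ratio, n(CaO) = 1/2 × 7.797 × 10^-3 = 3.898 × 10^-3 mol
mass of CaO = 3.898 × 10^-3 × 56.08 = 0.2186 g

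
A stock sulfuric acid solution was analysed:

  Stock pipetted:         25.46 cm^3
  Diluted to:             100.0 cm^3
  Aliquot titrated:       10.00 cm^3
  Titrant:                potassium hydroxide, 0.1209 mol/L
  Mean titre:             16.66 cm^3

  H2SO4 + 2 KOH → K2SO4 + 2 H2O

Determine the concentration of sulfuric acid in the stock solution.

0.3956 mol/L

n(KOH) = 0.01666 × 0.1209 = 2.014 × 10^-3 mol
From the 1:2 ratio, n(H2SO4) in the aliquot = 1/2 × 2.014 × 10^-3 = 1.007 × 10^-3 mol
[H2SO4]_dilute = 1.007 × 10^-3 / 0.01000 = 0.1007 mol/L
Dilution factor = 100.0 / 25.46 = 3.928
[H2SO4]_stock = 0.1007 × 3.928 = 0.3956 mol/L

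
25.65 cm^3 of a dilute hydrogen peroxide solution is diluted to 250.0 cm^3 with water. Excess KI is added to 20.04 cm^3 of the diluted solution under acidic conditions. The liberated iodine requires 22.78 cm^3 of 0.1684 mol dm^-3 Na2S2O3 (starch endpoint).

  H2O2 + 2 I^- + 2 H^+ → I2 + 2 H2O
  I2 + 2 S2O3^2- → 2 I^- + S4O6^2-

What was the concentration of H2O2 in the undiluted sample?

0.9329 mol/L

n(S2O3^2-) = 0.02278 × 0.1684 = 3.836 × 10^-3 mol
n(I2) = n(S2O3^2-)/2 = 1.918 × 10^-3 mol
n(H2O2) in the aliquot = 1.918 × 10^-3 mol (1:1 ratio)
[H2O2]_dilute = 1.918 × 10^-3 / 0.02004 = 0.09571 mol/L
[H2O2]_original = 0.09571 × 250.0/25.65 = 0.9329 mol/L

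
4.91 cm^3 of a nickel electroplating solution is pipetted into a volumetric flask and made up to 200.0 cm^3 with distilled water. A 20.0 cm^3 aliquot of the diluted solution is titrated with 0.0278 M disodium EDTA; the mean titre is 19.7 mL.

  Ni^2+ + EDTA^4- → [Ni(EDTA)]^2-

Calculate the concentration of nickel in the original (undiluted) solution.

1.12 M

n(EDTA) = 0.0197 × 0.0278 = 5.48 × 10^-4 mol
n(Ni2+) in the aliquot = 5.48 × 10^-4 mol (1:1 ratio)
[Ni2+]_dilute = 5.48 × 10^-4 / 0.0200 = 0.0274 mol/L
Dilution factor = 200.0 / 4.91 = 40.73
[Ni2+]_stock = 0.0274 × 40.73 = 1.12 mol/L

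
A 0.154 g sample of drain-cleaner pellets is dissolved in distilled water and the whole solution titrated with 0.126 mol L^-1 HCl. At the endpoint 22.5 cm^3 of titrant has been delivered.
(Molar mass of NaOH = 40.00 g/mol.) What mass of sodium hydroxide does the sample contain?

0.113 g

NaOH + HCl → NaCl + H2O
n(HCl) = 0.0225 L × 0.126 mol/L = 2.83 × 10^-3 mol
n(NaOH) = 2.83 × 10^-3 mol (1:1 ratio)
mass of NaOH = 2.83 × 10^-3 × 40.00 g/mol = 0.113 g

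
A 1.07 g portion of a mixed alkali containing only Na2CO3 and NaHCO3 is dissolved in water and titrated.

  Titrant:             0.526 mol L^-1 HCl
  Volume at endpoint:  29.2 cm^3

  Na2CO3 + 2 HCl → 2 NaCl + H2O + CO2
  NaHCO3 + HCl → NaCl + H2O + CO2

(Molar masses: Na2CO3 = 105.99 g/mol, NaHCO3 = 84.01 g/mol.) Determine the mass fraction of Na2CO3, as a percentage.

35.2 %

n(HCl) = 0.0292 × 0.526 = 0.0154 mol
Let x = n(Na2CO3), y = n(NaHCO3).
Titrant: 2x + 1y = 0.0154;  mass: 105.99x + 84.01y = 1.07
Solving, x = 3.55 × 10^-3 mol, y = 8.26 × 10^-3 mol
mass of Na2CO3 = 3.55 × 10^-3 × 105.99 = 0.376 g
% Na2CO3 = 0.376 / 1.07 × 100 = 35.2 %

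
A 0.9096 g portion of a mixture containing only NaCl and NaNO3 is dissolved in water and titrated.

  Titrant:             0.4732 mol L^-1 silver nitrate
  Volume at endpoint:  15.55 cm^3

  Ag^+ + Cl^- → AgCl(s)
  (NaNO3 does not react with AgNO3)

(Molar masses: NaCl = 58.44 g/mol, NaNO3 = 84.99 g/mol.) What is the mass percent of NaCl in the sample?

n(AgNO3) = 0.01555 × 0.4732 = 7.358 × 10^-3 mol
Let x = n(NaCl), y = n(NaNO3).
Titrant: 1x = 7.358 × 10^-3;  mass: 58.44x + 84.99y = 0.9096
Solving, x = 7.358 × 10^-3 mol, y = 5.643 × 10^-3 mol
mass of NaCl = 7.358 × 10^-3 × 58.44 = 0.4300 g
% NaCl = 0.4300 / 0.9096 × 100 = 47.28 %

47.28 %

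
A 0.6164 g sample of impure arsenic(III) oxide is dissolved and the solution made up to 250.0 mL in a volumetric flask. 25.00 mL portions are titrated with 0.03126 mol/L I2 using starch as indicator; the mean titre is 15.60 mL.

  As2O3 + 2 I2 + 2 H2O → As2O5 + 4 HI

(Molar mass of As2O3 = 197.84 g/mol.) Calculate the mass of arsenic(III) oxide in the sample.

n(I2) per titration = 0.01560 × 0.03126 = 4.877 × 10^-4 mol
From the 1:2 ratio, n(As2O3) in each aliquot = 1/2 × 4.877 × 10^-4 = 2.438 × 10^-4 mol
n(As2O3) in the whole flask = 2.438 × 10^-4 × 250.0/25.00 = 2.438 × 10^-3 mol
mass of As2O3 = 2.438 × 10^-3 × 197.84 = 0.4824 g

0.4824 g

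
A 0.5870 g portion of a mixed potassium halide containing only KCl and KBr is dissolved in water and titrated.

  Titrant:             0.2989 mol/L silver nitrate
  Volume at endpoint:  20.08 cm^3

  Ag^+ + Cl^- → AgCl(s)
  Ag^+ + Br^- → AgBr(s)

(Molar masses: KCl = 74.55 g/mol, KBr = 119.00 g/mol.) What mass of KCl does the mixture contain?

n(AgNO3) = 0.02008 × 0.2989 = 6.002 × 10^-3 mol
Let x = n(KCl), y = n(KBr).
Titrant: 1x + 1y = 6.002 × 10^-3;  mass: 74.55x + 119.00y = 0.5870
Solving, x = 2.862 × 10^-3 mol, y = 3.140 × 10^-3 mol
mass of KCl = 2.862 × 10^-3 × 74.55 = 0.2134 g

0.2134 g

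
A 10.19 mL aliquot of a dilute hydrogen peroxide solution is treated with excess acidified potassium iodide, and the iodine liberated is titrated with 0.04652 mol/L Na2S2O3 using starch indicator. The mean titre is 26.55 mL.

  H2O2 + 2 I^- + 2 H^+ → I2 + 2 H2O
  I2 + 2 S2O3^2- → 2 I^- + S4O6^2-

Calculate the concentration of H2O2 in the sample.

0.06060 mol/L

n(S2O3^2-) = 0.02655 × 0.04652 = 1.235 × 10^-3 mol
n(I2) = n(S2O3^2-)/2 = 6.176 × 10^-4 mol
n(H2O2) in the aliquot = 6.176 × 10^-4 mol (1:1 ratio)
[H2O2] = 6.176 × 10^-4 / 0.01019 = 0.06060 mol/L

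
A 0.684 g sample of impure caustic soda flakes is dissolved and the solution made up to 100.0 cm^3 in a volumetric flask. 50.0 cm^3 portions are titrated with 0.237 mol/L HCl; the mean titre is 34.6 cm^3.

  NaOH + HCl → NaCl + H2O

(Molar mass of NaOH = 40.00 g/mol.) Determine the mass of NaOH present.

0.656 g

n(HCl) per titration = 0.0346 × 0.237 = 8.20 × 10^-3 mol
n(NaOH) in each aliquot = 8.20 × 10^-3 mol (1:1 ratio)
n(NaOH) in the whole flask = 8.20 × 10^-3 × 100.0/50.0 = 0.0164 mol
mass of NaOH = 0.0164 × 40.00 = 0.656 g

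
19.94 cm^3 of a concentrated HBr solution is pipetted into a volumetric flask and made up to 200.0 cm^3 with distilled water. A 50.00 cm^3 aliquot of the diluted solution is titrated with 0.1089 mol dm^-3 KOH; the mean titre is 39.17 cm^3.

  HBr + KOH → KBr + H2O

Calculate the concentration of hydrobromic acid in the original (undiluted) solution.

0.8557 mol/L

n(KOH) = 0.03917 × 0.1089 = 4.266 × 10^-3 mol
n(HBr) in the aliquot = 4.266 × 10^-3 mol (1:1 ratio)
[HBr]_dilute = 4.266 × 10^-3 / 0.05000 = 0.08531 mol/L
Dilution factor = 200.0 / 19.94 = 10.03
[HBr]_stock = 0.08531 × 10.03 = 0.8557 mol/L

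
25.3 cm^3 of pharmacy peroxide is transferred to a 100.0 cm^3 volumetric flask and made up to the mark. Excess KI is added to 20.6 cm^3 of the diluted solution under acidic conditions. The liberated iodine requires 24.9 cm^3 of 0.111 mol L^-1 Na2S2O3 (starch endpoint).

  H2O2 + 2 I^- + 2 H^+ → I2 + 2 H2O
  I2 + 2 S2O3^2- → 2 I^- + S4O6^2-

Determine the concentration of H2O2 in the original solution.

0.265 mol/L

n(S2O3^2-) = 0.0249 × 0.111 = 2.76 × 10^-3 mol
n(I2) = n(S2O3^2-)/2 = 1.38 × 10^-3 mol
n(H2O2) in the aliquot = 1.38 × 10^-3 mol (1:1 ratio)
[H2O2]_dilute = 1.38 × 10^-3 / 0.0206 = 0.0671 mol/L
[H2O2]_original = 0.0671 × 100.0/25.3 = 0.265 mol/L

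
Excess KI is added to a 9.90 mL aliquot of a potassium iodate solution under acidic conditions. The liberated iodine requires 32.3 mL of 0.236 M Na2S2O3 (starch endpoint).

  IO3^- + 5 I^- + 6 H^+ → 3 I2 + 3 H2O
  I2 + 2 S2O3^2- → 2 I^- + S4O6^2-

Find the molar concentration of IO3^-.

0.128 M

n(S2O3^2-) = 0.0323 × 0.236 = 7.62 × 10^-3 mol
n(I2) = n(S2O3^2-)/2 = 3.81 × 10^-3 mol
From the 1:3 ratio, n(IO3^-) in the aliquot = 1/3 × 3.81 × 10^-3 = 1.27 × 10^-3 mol
[IO3^-] = 1.27 × 10^-3 / 0.00990 = 0.128 mol/L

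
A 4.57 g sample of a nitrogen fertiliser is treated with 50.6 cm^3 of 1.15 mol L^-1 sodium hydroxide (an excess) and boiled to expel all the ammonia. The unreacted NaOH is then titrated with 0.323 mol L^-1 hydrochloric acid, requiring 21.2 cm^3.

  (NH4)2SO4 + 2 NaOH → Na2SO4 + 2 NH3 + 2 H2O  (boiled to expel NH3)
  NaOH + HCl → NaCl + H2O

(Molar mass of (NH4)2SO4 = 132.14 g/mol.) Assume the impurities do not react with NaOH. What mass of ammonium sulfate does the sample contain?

3.39 g

n(NaOH) added = 0.0506 × 1.15 = 0.0582 mol
n(HCl) used in back-titration = 0.0212 × 0.323 = 6.85 × 10^-3 mol
n(NaOH) left over = 6.85 × 10^-3 mol (1:1 ratio)
n(NaOH) consumed by analyte = 0.0582 − 6.85 × 10^-3 = 0.0513 mol
From the 1:2 ratio, n((NH4)2SO4) = 1/2 × 0.0513 = 0.0257 mol
mass of (NH4)2SO4 = 0.0257 × 132.14 = 3.39 g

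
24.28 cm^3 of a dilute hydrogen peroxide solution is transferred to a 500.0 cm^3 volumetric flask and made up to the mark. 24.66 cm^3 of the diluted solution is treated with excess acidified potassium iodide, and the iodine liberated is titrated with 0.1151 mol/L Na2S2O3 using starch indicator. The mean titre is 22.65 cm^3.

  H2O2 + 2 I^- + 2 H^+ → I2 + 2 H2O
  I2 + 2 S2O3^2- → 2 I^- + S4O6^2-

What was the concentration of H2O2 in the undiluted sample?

1.089 mol/L

n(S2O3^2-) = 0.02265 × 0.1151 = 2.607 × 10^-3 mol
n(I2) = n(S2O3^2-)/2 = 1.304 × 10^-3 mol
n(H2O2) in the aliquot = 1.304 × 10^-3 mol (1:1 ratio)
[H2O2]_dilute = 1.304 × 10^-3 / 0.02466 = 0.05286 mol/L
[H2O2]_original = 0.05286 × 500.0/24.28 = 1.089 mol/L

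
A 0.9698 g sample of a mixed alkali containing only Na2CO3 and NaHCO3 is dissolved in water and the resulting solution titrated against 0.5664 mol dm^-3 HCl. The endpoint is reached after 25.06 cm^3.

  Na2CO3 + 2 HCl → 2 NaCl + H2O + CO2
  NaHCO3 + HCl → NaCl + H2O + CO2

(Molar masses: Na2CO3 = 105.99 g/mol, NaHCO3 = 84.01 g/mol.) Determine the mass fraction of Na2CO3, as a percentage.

39.23 %

n(HCl) = 0.02506 × 0.5664 = 0.01419 mol
Let x = n(Na2CO3), y = n(NaHCO3).
Titrant: 2x + 1y = 0.01419;  mass: 105.99x + 84.01y = 0.9698
Solving, x = 3.589 × 10^-3 mol, y = 7.016 × 10^-3 mol
mass of Na2CO3 = 3.589 × 10^-3 × 105.99 = 0.3804 g
% Na2CO3 = 0.3804 / 0.9698 × 100 = 39.23 %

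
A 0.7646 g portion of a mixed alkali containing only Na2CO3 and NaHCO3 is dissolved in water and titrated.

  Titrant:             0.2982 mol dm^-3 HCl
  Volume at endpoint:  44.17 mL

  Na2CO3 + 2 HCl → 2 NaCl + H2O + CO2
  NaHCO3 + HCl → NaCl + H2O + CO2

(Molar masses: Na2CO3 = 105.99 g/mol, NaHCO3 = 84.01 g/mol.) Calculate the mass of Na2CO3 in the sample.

0.5843 g

n(HCl) = 0.04417 × 0.2982 = 0.01317 mol
Let x = n(Na2CO3), y = n(NaHCO3).
Titrant: 2x + 1y = 0.01317;  mass: 105.99x + 84.01y = 0.7646
Solving, x = 5.512 × 10^-3 mol, y = 2.147 × 10^-3 mol
mass of Na2CO3 = 5.512 × 10^-3 × 105.99 = 0.5843 g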